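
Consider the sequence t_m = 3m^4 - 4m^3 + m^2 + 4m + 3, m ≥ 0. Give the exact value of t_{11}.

t_{11} = 3·11^4 - 4·11^3 + 1·11^2 + 4·11 + 3 = 38767.

38767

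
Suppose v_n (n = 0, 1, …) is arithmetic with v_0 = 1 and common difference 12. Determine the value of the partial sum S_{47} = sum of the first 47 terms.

v_n = 1 + (n - 0)·12.
v_{46} = 553; S = 47·(1 + 553)/2 = 13019.

13019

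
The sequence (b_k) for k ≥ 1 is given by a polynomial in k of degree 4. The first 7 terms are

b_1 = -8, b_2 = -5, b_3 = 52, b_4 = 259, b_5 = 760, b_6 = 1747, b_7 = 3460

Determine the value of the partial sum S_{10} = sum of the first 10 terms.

1st diffs: 3, 57, 207, 501, 987, 1713.
2nd diffs: 54, 150, 294, 486, 726.
3rd diffs: 96, 144, 192, 240.
4th diffs: 48, 48, 48 (constant).
So b_k = 2k^4 - 4k^3 + k^2 - 2k - 5.
Continuing: 6187, 10264, 16075.
Summing k = 1..10 (10 terms) gives 38791.

38791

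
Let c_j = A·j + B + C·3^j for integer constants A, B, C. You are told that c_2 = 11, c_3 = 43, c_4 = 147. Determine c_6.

The three given values yield: 2A + B + 9C = 11; 3A + B + 27C = 43; 4A + B + 81C = 147.
Subtracting the first from the second: A + 18C = 32.
Subtracting the second from the third: A + 54C = 104.
Solving: C = 2, A = -4, then B = 1.
Therefore c_6 = -24 + 1 + 2·729 = 1435.

1435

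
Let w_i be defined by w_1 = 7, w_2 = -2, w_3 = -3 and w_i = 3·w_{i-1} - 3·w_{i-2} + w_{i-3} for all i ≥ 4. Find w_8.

Applying the relation repeatedly:
w_4 = 4;  w_5 = 19;  w_6 = 42;  w_7 = 73;  w_8 = 112.

112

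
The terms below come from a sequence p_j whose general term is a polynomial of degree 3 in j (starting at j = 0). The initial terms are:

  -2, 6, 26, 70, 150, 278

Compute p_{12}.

3526

1st diffs: 8, 20, 44, 80, 128.
2nd diffs: 12, 24, 36, 48.
3rd diffs: 12, 12, 12 (constant).
So p_j = 2j^3 + 6j - 2.
Evaluating at j = 12 gives p_{12} = 3526.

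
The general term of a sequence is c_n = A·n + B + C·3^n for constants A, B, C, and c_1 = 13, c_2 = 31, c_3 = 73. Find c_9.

The three given values yield: A + B + 3C = 13; 2A + B + 9C = 31; 3A + B + 27C = 73.
Subtracting the first from the second: A + 6C = 18.
Subtracting the second from the third: A + 18C = 42.
Solving: C = 2, A = 6, then B = 1.
Hence c_9 = 6·9 + 1 + 2·19683 = 39421.

39421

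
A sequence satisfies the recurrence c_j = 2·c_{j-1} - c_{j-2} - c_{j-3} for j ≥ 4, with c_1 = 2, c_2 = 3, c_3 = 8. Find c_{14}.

Step forward from the initial values:
c_4 = 11; c_5 = 11; c_6 = 3; …; c_{11} = -67; c_{12} = 41; c_{13} = 245; c_{14} = 516.

516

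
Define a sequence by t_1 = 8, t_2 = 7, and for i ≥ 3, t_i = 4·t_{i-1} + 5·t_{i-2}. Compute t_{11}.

24414068

Applying the relation repeatedly:
t_3 = 68  t_4 = 307  t_5 = 1568  t_6 = 7807  t_7 = 39068  t_8 = 195307  t_9 = 976568  t_{10} = 4882807  t_{11} = 24414068.
(Characteristic roots are 5 and -1.)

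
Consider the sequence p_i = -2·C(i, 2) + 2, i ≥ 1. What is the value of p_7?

-40

C(7, 2) = 21, so p_7 = -40.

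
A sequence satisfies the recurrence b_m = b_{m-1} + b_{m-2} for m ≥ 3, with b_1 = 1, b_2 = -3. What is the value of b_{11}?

Step forward from the initial values:
b_3 = -2, b_4 = -5, b_5 = -7, b_6 = -12, b_7 = -19, b_8 = -31, b_9 = -50, b_{10} = -81, b_{11} = -131.

-131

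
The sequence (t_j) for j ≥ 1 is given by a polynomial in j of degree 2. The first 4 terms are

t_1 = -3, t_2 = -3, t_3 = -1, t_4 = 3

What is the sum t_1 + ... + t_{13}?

1st diffs: 0, 2, 4.
2nd diffs: 2, 2 (constant).
Newton forward-difference form: t_j = -3 + 2·C(j-1,2).
Continuing: …, 9, 17, 27, 39, …, t_{13} = 129.
Summing j = 1..13 (13 terms) gives 533.

533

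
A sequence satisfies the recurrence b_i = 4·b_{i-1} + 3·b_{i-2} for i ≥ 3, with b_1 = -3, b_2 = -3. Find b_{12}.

-20301213

Applying the relation repeatedly:
b_3 = -21  b_4 = -93  b_5 = -435  b_6 = -2019  b_7 = -9381  b_8 = -43581  b_9 = -202467  b_{10} = -940611  b_{11} = -4369845  b_{12} = -20301213.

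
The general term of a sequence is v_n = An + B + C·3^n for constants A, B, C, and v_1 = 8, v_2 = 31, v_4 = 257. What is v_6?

2211

At n = 1, 2, 4: A + B + 3C = 8; 2A + B + 9C = 31; 4A + B + 81C = 257.
Subtracting the first from the second: A + 6C = 23.
Subtracting the second from the third: 2A + 72C = 226.
Solving: C = 3, A = 5, then B = -6.
So v_n = 5·n + (-6) + 3·3^n; at n=6 this is 2211.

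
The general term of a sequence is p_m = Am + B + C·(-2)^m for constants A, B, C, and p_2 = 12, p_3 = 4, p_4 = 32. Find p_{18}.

262216

Write the equations: 2A + B + 4C = 12; 3A + B - 8C = 4; 4A + B + 16C = 32.
Subtracting the first from the second: A - 12C = -8.
Subtracting the second from the third: A + 24C = 28.
Solving: C = 1, A = 4, then B = 0.
So p_m = 4·m + 0 + 1·(-2)^m; at m=18 this is 262216.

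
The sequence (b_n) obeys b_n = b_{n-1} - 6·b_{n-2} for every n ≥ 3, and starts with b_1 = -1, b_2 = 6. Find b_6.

48

Step forward from the initial values:
b_3 = 12;  b_4 = -24;  b_5 = -96;  b_6 = 48.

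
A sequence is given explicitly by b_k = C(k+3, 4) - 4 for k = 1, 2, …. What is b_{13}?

C(16, 4) = 1820, so b_{13} = 1816.

1816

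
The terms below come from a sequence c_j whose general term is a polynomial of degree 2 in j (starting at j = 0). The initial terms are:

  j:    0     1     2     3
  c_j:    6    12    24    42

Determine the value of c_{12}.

1st diffs: 6, 12, 18.
2nd diffs: 6, 6 (constant).
Newton forward-difference form: c_j = 6 + 6·C(j,1) + 6·C(j,2).
At j = 12: j = 12, so c_{12} = 6 + 72 + 396 = 474.

474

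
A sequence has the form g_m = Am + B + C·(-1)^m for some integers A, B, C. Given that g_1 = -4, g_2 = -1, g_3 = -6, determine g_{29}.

The three given values yield: A + B - C = -4; 2A + B + C = -1; 3A + B - C = -6.
Subtracting the first from the second: A + 2C = 3.
Subtracting the second from the third: A - 2C = -5.
Solving: C = 2, A = -1, then B = -1.
Hence g_{29} = -1·29 + (-1) + 2·(-1) = -32.

-32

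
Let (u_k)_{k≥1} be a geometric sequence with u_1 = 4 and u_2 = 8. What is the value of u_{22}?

8388608

Common ratio r = 2.
u_k = 4·2^(k-1).
u_{22} = 4·2^21 = 8388608.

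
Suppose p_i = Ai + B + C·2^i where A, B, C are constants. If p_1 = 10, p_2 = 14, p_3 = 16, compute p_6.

-22

The three given values yield: A + B + 2C = 10; 2A + B + 4C = 14; 3A + B + 8C = 16.
Subtracting the first from the second: A + 2C = 4.
Subtracting the second from the third: A + 4C = 2.
Solving: C = -1, A = 6, then B = 6.
Therefore p_6 = 36 + 6 + (-1)·64 = -22.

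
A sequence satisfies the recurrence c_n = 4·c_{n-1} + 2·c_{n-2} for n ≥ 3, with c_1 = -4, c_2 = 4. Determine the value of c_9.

69056

Compute successive terms:
c_3 = 8;  c_4 = 40;  c_5 = 176;  c_6 = 784;  c_7 = 3488;  c_8 = 15520;  c_9 = 69056.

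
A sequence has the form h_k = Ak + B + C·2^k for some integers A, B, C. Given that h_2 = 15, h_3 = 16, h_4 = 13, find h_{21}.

-2097038

At k = 2, 3, 4: 2A + B + 4C = 15; 3A + B + 8C = 16; 4A + B + 16C = 13.
Subtracting the first from the second: A + 4C = 1.
Subtracting the second from the third: A + 8C = -3.
Solving: C = -1, A = 5, then B = 9.
Hence h_{21} = 5·21 + 9 + (-1)·2097152 = -2097038.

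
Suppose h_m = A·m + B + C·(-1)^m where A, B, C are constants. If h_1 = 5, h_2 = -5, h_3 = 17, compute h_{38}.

Write the equations: A + B - C = 5; 2A + B + C = -5; 3A + B - C = 17.
Subtracting the first from the second: A + 2C = -10.
Subtracting the second from the third: A - 2C = 22.
Solving: C = -8, A = 6, then B = -9.
Hence h_{38} = 6·38 + (-9) + (-8)·1 = 211.

211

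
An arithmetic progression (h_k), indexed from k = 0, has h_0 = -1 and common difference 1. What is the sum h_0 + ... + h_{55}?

1484

h_k = -1 + (k - 0)·1.
h_{55} = 54; S = 56·(-1 + 54)/2 = 1484.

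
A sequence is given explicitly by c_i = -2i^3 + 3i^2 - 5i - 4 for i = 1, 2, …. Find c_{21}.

-17308

c_{21} = -2·21^3 + 3·21^2 - 5·21 - 4 = -17308.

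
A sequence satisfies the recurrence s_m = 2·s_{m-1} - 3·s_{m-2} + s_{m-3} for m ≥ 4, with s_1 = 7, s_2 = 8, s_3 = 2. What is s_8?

87

Step forward from the initial values:
s_4 = -13, s_5 = -24, s_6 = -7, s_7 = 45, s_8 = 87.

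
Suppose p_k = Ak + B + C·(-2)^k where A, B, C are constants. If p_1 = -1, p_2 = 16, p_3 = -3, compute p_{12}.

8250

Plug in k = 1, 2, 3: A + B - 2C = -1; 2A + B + 4C = 16; 3A + B - 8C = -3.
Subtracting the first from the second: A + 6C = 17.
Subtracting the second from the third: A - 12C = -19.
Solving: C = 2, A = 5, then B = -2.
So p_k = 5·k + (-2) + 2·(-2)^k; at k=12 this is 8250.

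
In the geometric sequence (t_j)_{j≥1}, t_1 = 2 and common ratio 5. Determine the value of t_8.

t_j = 2·5^(j-1).
t_8 = 2·5^7 = 156250.

156250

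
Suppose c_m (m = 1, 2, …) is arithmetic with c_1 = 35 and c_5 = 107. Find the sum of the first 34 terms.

Common difference d = (107 - 35) / (5 - 1) = 18.
c_m = 35 + (m - 1)·18.
c_{34} = 629; S = 34·(35 + 629)/2 = 11288.

11288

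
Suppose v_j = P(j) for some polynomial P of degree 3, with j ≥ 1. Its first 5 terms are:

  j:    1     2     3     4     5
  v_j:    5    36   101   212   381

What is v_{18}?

13316

1st diffs: 31, 65, 111, 169.
2nd diffs: 34, 46, 58.
3rd diffs: 12, 12 (constant).
Newton forward-difference form: v_j = 5 + 31·C(j-1,1) + 34·C(j-1,2) + 12·C(j-1,3).
At j = 18: j-1 = 17, so v_{18} = 5 + 527 + 4624 + 8160 = 13316.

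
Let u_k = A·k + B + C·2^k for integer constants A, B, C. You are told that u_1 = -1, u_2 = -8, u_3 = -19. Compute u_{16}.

At k = 1, 2, 3: A + B + 2C = -1; 2A + B + 4C = -8; 3A + B + 8C = -19.
Subtracting the first from the second: A + 2C = -7.
Subtracting the second from the third: A + 4C = -11.
Solving: C = -2, A = -3, then B = 6.
Therefore u_{16} = -48 + 6 + (-2)·65536 = -131114.

-131114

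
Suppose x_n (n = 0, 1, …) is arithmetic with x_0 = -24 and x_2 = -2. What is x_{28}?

Common difference d = (-2 - (-24)) / (2 - 0) = 11.
x_n = -24 + (n - 0)·11.
x_{28} = -24 + 28·11 = 284.

284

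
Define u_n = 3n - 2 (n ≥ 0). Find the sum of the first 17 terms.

Over n = 0..16: Σn = 136.
Total = (3)·136 + (-2)·17 = 374.

374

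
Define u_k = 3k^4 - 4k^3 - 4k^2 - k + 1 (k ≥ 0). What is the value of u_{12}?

54709

u_{12} = 3·12^4 - 4·12^3 - 4·12^2 - 1·12 + 1 = 54709.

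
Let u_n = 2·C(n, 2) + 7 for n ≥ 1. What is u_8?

C(8, 2) = 28, so u_8 = 63.

63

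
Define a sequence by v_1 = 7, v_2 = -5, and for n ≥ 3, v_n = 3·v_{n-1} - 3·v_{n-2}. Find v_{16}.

-67797

v_3 = -36  v_4 = -93  v_5 = -171  …  v_{13} = 5103  v_{14} = -3645  v_{15} = -26244  v_{16} = -67797.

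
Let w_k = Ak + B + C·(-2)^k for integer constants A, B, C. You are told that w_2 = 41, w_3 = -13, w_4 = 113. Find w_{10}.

Plug in k = 2, 3, 4: 2A + B + 4C = 41; 3A + B - 8C = -13; 4A + B + 16C = 113.
Subtracting the first from the second: A - 12C = -54.
Subtracting the second from the third: A + 24C = 126.
Solving: C = 5, A = 6, then B = 9.
Therefore w_{10} = 60 + 9 + 5·1024 = 5189.

5189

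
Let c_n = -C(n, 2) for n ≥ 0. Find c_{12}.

C(12, 2) = 66, so c_{12} = -66.

-66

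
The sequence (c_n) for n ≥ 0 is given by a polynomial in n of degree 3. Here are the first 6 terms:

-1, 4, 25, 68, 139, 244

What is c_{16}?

1st diffs: 5, 21, 43, 71, 105.
2nd diffs: 16, 22, 28, 34.
3rd diffs: 6, 6, 6 (constant).
Newton forward-difference form: c_n = -1 + 5·C(n,1) + 16·C(n,2) + 6·C(n,3).
At n = 16: n = 16, so c_{16} = -1 + 80 + 1920 + 3360 = 5359.

5359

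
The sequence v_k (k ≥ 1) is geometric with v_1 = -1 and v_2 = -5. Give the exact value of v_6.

Common ratio r = 5.
v_k = (-1)·5^(k-1).
v_6 = (-1)·5^5 = -3125.

-3125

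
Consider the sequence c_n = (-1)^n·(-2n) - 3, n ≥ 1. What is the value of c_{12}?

(-1)^12 = 1; -2n at n=12 is -24; so c_{12} = -27.

-27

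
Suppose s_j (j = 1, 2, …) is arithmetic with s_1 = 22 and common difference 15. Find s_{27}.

412

s_j = 22 + (j - 1)·15.
s_{27} = 22 + 26·15 = 412.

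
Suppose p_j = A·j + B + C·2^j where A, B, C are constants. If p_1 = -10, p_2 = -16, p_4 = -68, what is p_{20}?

The three given values yield: A + B + 2C = -10; 2A + B + 4C = -16; 4A + B + 16C = -68.
Subtracting the first from the second: A + 2C = -6.
Subtracting the second from the third: 2A + 12C = -52.
Solving: C = -5, A = 4, then B = -4.
Therefore p_{20} = 80 + (-4) + (-5)·1048576 = -5242804.

-5242804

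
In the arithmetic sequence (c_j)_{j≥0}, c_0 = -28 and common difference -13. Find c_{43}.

c_j = -28 + (j - 0)·(-13).
c_{43} = -28 + 43·(-13) = -587.

-587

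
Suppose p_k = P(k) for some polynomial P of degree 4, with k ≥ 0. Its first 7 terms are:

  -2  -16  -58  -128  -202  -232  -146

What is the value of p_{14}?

21278

1st diffs: -14, -42, -70, -74, -30, 86.
2nd diffs: -28, -28, -4, 44, 116.
3rd diffs: 0, 24, 48, 72.
4th diffs: 24, 24, 24 (constant).
Newton forward-difference form: p_k = -2 + (-14)·C(k,1) + (-28)·C(k,2) + 24·C(k,4).
At k = 14: k = 14, so p_{14} = -2 - 196 - 2548 + 24024 = 21278.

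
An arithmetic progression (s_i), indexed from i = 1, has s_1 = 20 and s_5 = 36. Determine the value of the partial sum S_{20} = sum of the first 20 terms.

1160

Common difference d = (36 - 20) / (5 - 1) = 4.
s_i = 20 + (i - 1)·4.
s_{20} = 96; S = 20·(20 + 96)/2 = 1160.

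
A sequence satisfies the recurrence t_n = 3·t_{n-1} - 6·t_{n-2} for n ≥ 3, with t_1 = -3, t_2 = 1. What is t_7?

Iterate the recurrence:
t_3 = 21, t_4 = 57, t_5 = 45, t_6 = -207, t_7 = -891.

-891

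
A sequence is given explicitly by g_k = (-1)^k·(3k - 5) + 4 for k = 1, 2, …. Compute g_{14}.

(-1)^14 = 1; 3k - 5 at k=14 is 37; so g_{14} = 41.

41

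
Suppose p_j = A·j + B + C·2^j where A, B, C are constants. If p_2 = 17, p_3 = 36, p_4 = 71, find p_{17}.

Write the equations: 2A + B + 4C = 17; 3A + B + 8C = 36; 4A + B + 16C = 71.
Subtracting the first from the second: A + 4C = 19.
Subtracting the second from the third: A + 8C = 35.
Solving: C = 4, A = 3, then B = -5.
Therefore p_{17} = 51 + (-5) + 4·131072 = 524334.

524334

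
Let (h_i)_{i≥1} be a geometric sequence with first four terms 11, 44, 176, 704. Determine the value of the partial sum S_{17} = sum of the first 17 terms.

Common ratio r = 4.
h_i = 11·4^(i-1).
S = 11·(4^17 - 1)/(4 - 1) = 11·(17179869184 - 1)/(3) = 62992853671.

62992853671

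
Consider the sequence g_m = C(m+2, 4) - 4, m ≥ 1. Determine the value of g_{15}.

C(17, 4) = 2380, so g_{15} = 2376.

2376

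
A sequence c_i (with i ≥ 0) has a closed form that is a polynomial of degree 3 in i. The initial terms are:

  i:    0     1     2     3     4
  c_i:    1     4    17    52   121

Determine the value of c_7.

1st diffs: 3, 13, 35, 69.
2nd diffs: 10, 22, 34.
3rd diffs: 12, 12 (constant).
So c_i = 2i^3 - i^2 + 2i + 1.
Evaluating at i = 7 gives c_7 = 652.

652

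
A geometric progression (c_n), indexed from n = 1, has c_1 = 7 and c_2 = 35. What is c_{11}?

68359375

Common ratio r = 5.
c_n = 7·5^(n-1).
c_{11} = 7·5^10 = 68359375.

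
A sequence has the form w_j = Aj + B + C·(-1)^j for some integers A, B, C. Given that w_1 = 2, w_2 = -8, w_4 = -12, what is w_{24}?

-52

Plug in j = 1, 2, 4: A + B - C = 2; 2A + B + C = -8; 4A + B + C = -12.
Subtracting the first from the second: A + 2C = -10.
Subtracting the second from the third: 2A = -4.
Solving: C = -4, A = -2, then B = 0.
Hence w_{24} = -2·24 + 0 + (-4)·1 = -52.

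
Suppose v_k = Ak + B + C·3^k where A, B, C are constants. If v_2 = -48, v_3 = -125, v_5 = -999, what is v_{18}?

At k = 2, 3, 5: 2A + B + 9C = -48; 3A + B + 27C = -125; 5A + B + 243C = -999.
Subtracting the first from the second: A + 18C = -77.
Subtracting the second from the third: 2A + 216C = -874.
Solving: C = -4, A = -5, then B = -2.
Hence v_{18} = -5·18 + (-2) + (-4)·387420489 = -1549682048.

-1549682048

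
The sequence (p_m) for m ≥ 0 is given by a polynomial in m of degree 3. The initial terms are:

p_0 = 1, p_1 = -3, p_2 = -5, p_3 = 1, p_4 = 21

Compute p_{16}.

3537

1st diffs: -4, -2, 6, 20.
2nd diffs: 2, 8, 14.
3rd diffs: 6, 6 (constant).
Newton forward-difference form: p_m = 1 + (-4)·C(m,1) + 2·C(m,2) + 6·C(m,3).
At m = 16: m = 16, so p_{16} = 1 - 64 + 240 + 3360 = 3537.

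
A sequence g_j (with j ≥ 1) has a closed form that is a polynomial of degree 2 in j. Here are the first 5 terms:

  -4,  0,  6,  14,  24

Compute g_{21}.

1st diffs: 4, 6, 8, 10.
2nd diffs: 2, 2, 2 (constant).
Newton forward-difference form: g_j = -4 + 4·C(j-1,1) + 2·C(j-1,2).
At j = 21: j-1 = 20, so g_{21} = -4 + 80 + 380 = 456.

456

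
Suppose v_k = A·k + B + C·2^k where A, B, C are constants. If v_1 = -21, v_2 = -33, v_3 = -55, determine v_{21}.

At k = 1, 2, 3: A + B + 2C = -21; 2A + B + 4C = -33; 3A + B + 8C = -55.
Subtracting the first from the second: A + 2C = -12.
Subtracting the second from the third: A + 4C = -22.
Solving: C = -5, A = -2, then B = -9.
Hence v_{21} = -2·21 + (-9) + (-5)·2097152 = -10485811.

-10485811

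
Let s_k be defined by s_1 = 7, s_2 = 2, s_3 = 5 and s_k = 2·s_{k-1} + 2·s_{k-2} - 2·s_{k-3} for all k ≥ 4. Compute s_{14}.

6592

Applying the relation repeatedly:
s_4 = 0; s_5 = 6; s_6 = 2; …; s_{11} = 440; s_{12} = 1064; s_{13} = 2672; s_{14} = 6592.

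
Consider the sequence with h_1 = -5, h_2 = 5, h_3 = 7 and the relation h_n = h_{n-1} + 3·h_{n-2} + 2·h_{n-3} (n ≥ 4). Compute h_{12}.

24337

Step forward from the initial values:
h_4 = 12  h_5 = 43  h_6 = 93  h_7 = 246  h_8 = 611  h_9 = 1535  h_{10} = 3860  h_{11} = 9687  h_{12} = 24337.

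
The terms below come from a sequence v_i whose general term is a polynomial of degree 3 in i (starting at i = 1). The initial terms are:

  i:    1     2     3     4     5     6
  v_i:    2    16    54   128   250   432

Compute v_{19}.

13718

1st diffs: 14, 38, 74, 122, 182.
2nd diffs: 24, 36, 48, 60.
3rd diffs: 12, 12, 12 (constant).
So v_i = 2i^3.
Evaluating at i = 19 gives v_{19} = 13718.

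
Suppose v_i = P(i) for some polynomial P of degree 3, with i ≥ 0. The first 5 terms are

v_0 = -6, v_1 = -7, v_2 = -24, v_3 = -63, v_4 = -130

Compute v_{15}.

-4431

1st diffs: -1, -17, -39, -67.
2nd diffs: -16, -22, -28.
3rd diffs: -6, -6 (constant).
Newton forward-difference form: v_i = -6 + (-1)·C(i,1) + (-16)·C(i,2) + (-6)·C(i,3).
At i = 15: i = 15, so v_{15} = -6 - 15 - 1680 - 2730 = -4431.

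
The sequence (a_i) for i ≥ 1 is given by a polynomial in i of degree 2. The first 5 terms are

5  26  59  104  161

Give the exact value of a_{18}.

1994

1st diffs: 21, 33, 45, 57.
2nd diffs: 12, 12, 12 (constant).
Newton forward-difference form: a_i = 5 + 21·C(i-1,1) + 12·C(i-1,2).
At i = 18: i-1 = 17, so a_{18} = 5 + 357 + 1632 = 1994.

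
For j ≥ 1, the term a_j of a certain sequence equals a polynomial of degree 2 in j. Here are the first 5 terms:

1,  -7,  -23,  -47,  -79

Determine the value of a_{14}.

-727

1st diffs: -8, -16, -24, -32.
2nd diffs: -8, -8, -8 (constant).
Newton forward-difference form: a_j = 1 + (-8)·C(j-1,1) + (-8)·C(j-1,2).
At j = 14: j-1 = 13, so a_{14} = 1 - 104 - 624 = -727.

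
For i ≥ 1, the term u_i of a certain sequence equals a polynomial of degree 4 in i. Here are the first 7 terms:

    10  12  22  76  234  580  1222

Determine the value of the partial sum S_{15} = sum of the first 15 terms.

1st diffs: 2, 10, 54, 158, 346, 642.
2nd diffs: 8, 44, 104, 188, 296.
3rd diffs: 36, 60, 84, 108.
4th diffs: 24, 24, 24 (constant).
Newton forward-difference form: u_i = 10 + 2·C(i-1,1) + 8·C(i-1,2) + 36·C(i-1,3) + 24·C(i-1,4).
Continuing: …, 2292, 3946, 6364, 9750, …, u_{15} = 37894.
Summing i = 1..15 (15 terms) gives 125212.

125212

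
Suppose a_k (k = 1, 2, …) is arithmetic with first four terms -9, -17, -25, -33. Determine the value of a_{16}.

Common difference d = -8.
a_k = -9 + (k - 1)·(-8).
a_{16} = -9 + 15·(-8) = -129.

-129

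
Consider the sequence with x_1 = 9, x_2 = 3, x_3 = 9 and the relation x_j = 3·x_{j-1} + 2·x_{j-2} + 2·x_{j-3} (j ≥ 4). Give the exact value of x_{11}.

Step forward from the initial values:
x_4 = 51; x_5 = 177; x_6 = 651; x_7 = 2409; x_8 = 8883; x_9 = 32769; x_{10} = 120891; x_{11} = 445977.

445977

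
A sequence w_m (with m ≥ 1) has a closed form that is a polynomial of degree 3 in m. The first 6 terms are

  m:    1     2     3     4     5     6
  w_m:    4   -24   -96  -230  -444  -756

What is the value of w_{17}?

1st diffs: -28, -72, -134, -214, -312.
2nd diffs: -44, -62, -80, -98.
3rd diffs: -18, -18, -18 (constant).
Newton forward-difference form: w_m = 4 + (-28)·C(m-1,1) + (-44)·C(m-1,2) + (-18)·C(m-1,3).
At m = 17: m-1 = 16, so w_{17} = 4 - 448 - 5280 - 10080 = -15804.

-15804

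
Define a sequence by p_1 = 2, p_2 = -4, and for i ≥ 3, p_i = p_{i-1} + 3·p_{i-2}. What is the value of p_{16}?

Compute successive terms:
p_3 = 2, p_4 = -10, p_5 = -4, …, p_{13} = -8542, p_{14} = -19876, p_{15} = -45502, p_{16} = -105130.

-105130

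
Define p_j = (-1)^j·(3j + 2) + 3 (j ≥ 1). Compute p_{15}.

(-1)^15 = -1; 3j + 2 at j=15 is 47; so p_{15} = -44.

-44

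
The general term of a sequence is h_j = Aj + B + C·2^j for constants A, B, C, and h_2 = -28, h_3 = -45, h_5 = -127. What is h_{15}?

Write the equations: 2A + B + 4C = -28; 3A + B + 8C = -45; 5A + B + 32C = -127.
Subtracting the first from the second: A + 4C = -17.
Subtracting the second from the third: 2A + 24C = -82.
Solving: C = -3, A = -5, then B = -6.
So h_j = -5·j + (-6) + (-3)·2^j; at j=15 this is -98385.

-98385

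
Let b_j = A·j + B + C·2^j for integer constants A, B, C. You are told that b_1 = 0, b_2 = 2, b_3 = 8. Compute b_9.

1004

The three given values yield: A + B + 2C = 0; 2A + B + 4C = 2; 3A + B + 8C = 8.
Subtracting the first from the second: A + 2C = 2.
Subtracting the second from the third: A + 4C = 6.
Solving: C = 2, A = -2, then B = -2.
Therefore b_9 = -18 + (-2) + 2·512 = 1004.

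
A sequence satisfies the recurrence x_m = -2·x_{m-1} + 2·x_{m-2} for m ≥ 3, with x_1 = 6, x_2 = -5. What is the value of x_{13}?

468864

Applying the relation repeatedly:
x_3 = 22, x_4 = -54, x_5 = 152, …, x_{10} = -22992, x_{11} = 62816, x_{12} = -171616, x_{13} = 468864.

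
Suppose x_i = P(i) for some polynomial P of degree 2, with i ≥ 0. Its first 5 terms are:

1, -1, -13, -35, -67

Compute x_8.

-295

1st diffs: -2, -12, -22, -32.
2nd diffs: -10, -10, -10 (constant).
Newton forward-difference form: x_i = 1 + (-2)·C(i,1) + (-10)·C(i,2).
At i = 8: i = 8, so x_8 = 1 - 16 - 280 = -295.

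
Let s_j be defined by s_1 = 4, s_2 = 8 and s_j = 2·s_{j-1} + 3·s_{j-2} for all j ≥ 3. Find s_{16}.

s_3 = 28;  s_4 = 80;  s_5 = 244;  …;  s_{13} = 1594324;  s_{14} = 4782968;  s_{15} = 14348908;  s_{16} = 43046720.
(Characteristic roots are 3 and -1.)

43046720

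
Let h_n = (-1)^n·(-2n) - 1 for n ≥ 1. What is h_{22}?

-45

(-1)^22 = 1; -2n at n=22 is -44; so h_{22} = -45.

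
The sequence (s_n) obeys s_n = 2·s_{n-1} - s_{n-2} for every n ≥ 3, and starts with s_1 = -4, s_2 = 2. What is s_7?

32

Step forward from the initial values:
s_3 = 8;  s_4 = 14;  s_5 = 20;  s_6 = 26;  s_7 = 32.
(Characteristic roots are 1 and 1.)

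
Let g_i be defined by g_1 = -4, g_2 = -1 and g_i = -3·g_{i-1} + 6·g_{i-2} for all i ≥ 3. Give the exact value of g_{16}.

3188057697

Iterate the recurrence:
g_3 = -21, g_4 = 57, g_5 = -297, …, g_{13} = -38142009, g_{14} = 166766769, g_{15} = -729152361, g_{16} = 3188057697.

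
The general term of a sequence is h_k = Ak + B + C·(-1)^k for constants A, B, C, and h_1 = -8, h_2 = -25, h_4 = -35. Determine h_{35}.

-178

Write the equations: A + B - C = -8; 2A + B + C = -25; 4A + B + C = -35.
Subtracting the first from the second: A + 2C = -17.
Subtracting the second from the third: 2A = -10.
Solving: C = -6, A = -5, then B = -9.
Hence h_{35} = -5·35 + (-9) + (-6)·(-1) = -178.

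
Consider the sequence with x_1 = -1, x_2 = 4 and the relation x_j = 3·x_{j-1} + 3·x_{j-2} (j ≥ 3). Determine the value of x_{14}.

23412564

Applying the relation repeatedly:
x_3 = 9; x_4 = 39; x_5 = 144; …; x_{11} = 429624; x_{12} = 1628829; x_{13} = 6175359; x_{14} = 23412564.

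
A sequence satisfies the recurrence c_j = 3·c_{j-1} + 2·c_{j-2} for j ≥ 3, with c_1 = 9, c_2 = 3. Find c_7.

c_3 = 27  c_4 = 87  c_5 = 315  c_6 = 1119  c_7 = 3987.

3987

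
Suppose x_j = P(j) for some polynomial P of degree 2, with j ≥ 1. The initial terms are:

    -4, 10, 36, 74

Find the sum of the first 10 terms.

2030

1st diffs: 14, 26, 38.
2nd diffs: 12, 12 (constant).
Newton forward-difference form: x_j = -4 + 14·C(j-1,1) + 12·C(j-1,2).
Continuing: …, 124, 186, 260, 346, …, x_{10} = 554.
Summing j = 1..10 (10 terms) gives 2030.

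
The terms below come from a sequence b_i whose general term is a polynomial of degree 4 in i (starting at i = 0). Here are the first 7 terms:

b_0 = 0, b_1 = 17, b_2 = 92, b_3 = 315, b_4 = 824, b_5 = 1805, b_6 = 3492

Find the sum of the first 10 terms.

38721

1st diffs: 17, 75, 223, 509, 981, 1687.
2nd diffs: 58, 148, 286, 472, 706.
3rd diffs: 90, 138, 186, 234.
4th diffs: 48, 48, 48 (constant).
Newton forward-difference form: b_i = 17·C(i,1) + 58·C(i,2) + 90·C(i,3) + 48·C(i,4).
Continuing: 6167, 10160, 15849.
Summing i = 0..9 (10 terms) gives 38721.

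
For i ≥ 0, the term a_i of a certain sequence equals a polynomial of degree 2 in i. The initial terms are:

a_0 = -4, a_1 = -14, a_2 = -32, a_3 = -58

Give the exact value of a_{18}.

1st diffs: -10, -18, -26.
2nd diffs: -8, -8 (constant).
So a_i = -4i^2 - 6i - 4.
Evaluating at i = 18 gives a_{18} = -1408.

-1408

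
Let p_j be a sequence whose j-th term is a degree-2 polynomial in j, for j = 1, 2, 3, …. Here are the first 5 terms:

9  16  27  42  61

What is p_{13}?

1st diffs: 7, 11, 15, 19.
2nd diffs: 4, 4, 4 (constant).
Newton forward-difference form: p_j = 9 + 7·C(j-1,1) + 4·C(j-1,2).
At j = 13: j-1 = 12, so p_{13} = 9 + 84 + 264 = 357.

357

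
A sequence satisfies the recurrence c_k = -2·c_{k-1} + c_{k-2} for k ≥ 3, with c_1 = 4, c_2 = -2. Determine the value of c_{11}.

8696

Applying the relation repeatedly:
c_3 = 8;  c_4 = -18;  c_5 = 44;  c_6 = -106;  c_7 = 256;  c_8 = -618;  c_9 = 1492;  c_{10} = -3602;  c_{11} = 8696.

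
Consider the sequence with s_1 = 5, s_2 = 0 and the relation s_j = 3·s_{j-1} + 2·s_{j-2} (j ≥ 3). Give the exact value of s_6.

390

Step forward from the initial values:
s_3 = 10, s_4 = 30, s_5 = 110, s_6 = 390.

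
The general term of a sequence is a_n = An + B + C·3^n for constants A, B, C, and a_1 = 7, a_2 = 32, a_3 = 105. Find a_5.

971

Plug in n = 1, 2, 3: A + B + 3C = 7; 2A + B + 9C = 32; 3A + B + 27C = 105.
Subtracting the first from the second: A + 6C = 25.
Subtracting the second from the third: A + 18C = 73.
Solving: C = 4, A = 1, then B = -6.
Hence a_5 = 1·5 + (-6) + 4·243 = 971.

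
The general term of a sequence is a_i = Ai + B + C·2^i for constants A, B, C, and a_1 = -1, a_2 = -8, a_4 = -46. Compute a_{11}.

-6149

Write the equations: A + B + 2C = -1; 2A + B + 4C = -8; 4A + B + 16C = -46.
Subtracting the first from the second: A + 2C = -7.
Subtracting the second from the third: 2A + 12C = -38.
Solving: C = -3, A = -1, then B = 6.
Hence a_{11} = -1·11 + 6 + (-3)·2048 = -6149.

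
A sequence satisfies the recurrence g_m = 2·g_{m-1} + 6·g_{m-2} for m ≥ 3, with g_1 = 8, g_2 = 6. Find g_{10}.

Applying the relation repeatedly:
g_3 = 60; g_4 = 156; g_5 = 672; g_6 = 2280; g_7 = 8592; g_8 = 30864; g_9 = 113280; g_{10} = 411744.

411744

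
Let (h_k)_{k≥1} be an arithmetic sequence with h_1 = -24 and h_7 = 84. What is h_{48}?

822

Common difference d = (84 - (-24)) / (7 - 1) = 18.
h_k = -24 + (k - 1)·18.
h_{48} = -24 + 47·18 = 822.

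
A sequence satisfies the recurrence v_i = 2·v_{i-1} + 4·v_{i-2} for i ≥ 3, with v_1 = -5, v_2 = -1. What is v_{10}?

Applying the relation repeatedly:
v_3 = -22  v_4 = -48  v_5 = -184  v_6 = -560  v_7 = -1856  v_8 = -5952  v_9 = -19328  v_{10} = -62464.

-62464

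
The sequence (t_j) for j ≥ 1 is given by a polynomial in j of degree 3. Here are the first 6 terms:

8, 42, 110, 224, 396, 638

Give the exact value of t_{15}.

7946

1st diffs: 34, 68, 114, 172, 242.
2nd diffs: 34, 46, 58, 70.
3rd diffs: 12, 12, 12 (constant).
Newton forward-difference form: t_j = 8 + 34·C(j-1,1) + 34·C(j-1,2) + 12·C(j-1,3).
At j = 15: j-1 = 14, so t_{15} = 8 + 476 + 3094 + 4368 = 7946.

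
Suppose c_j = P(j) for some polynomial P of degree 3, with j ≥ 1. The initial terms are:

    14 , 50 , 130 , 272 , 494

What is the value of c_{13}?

1st diffs: 36, 80, 142, 222.
2nd diffs: 44, 62, 80.
3rd diffs: 18, 18 (constant).
Newton forward-difference form: c_j = 14 + 36·C(j-1,1) + 44·C(j-1,2) + 18·C(j-1,3).
At j = 13: j-1 = 12, so c_{13} = 14 + 432 + 2904 + 3960 = 7310.

7310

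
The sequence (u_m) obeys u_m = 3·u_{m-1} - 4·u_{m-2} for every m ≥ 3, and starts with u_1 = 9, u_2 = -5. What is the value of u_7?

621

Iterate the recurrence:
u_3 = -51;  u_4 = -133;  u_5 = -195;  u_6 = -53;  u_7 = 621.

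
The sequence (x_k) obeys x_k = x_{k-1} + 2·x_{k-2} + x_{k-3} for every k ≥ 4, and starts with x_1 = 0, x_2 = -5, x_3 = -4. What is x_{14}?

-26735

Compute successive terms:
x_4 = -14; x_5 = -27; x_6 = -59; …; x_{11} = -2698; x_{12} = -5795; x_{13} = -12447; x_{14} = -26735.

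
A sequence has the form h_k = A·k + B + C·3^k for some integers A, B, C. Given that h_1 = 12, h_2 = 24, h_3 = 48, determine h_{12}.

Plug in k = 1, 2, 3: A + B + 3C = 12; 2A + B + 9C = 24; 3A + B + 27C = 48.
Subtracting the first from the second: A + 6C = 12.
Subtracting the second from the third: A + 18C = 24.
Solving: C = 1, A = 6, then B = 3.
Therefore h_{12} = 72 + 3 + 1·531441 = 531516.

531516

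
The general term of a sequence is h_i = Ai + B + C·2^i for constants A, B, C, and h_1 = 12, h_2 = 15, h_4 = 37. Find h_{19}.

Plug in i = 1, 2, 4: A + B + 2C = 12; 2A + B + 4C = 15; 4A + B + 16C = 37.
Subtracting the first from the second: A + 2C = 3.
Subtracting the second from the third: 2A + 12C = 22.
Solving: C = 2, A = -1, then B = 9.
So h_i = -1·i + 9 + 2·2^i; at i=19 this is 1048566.

1048566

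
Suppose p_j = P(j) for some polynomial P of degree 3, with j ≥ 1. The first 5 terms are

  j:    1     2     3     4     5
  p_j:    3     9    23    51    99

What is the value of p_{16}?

3663

1st diffs: 6, 14, 28, 48.
2nd diffs: 8, 14, 20.
3rd diffs: 6, 6 (constant).
So p_j = j^3 - 2j^2 + 5j - 1.
Evaluating at j = 16 gives p_{16} = 3663.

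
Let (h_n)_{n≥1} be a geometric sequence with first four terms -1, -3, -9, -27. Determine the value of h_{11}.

Common ratio r = 3.
h_n = (-1)·3^(n-1).
h_{11} = (-1)·3^10 = -59049.

-59049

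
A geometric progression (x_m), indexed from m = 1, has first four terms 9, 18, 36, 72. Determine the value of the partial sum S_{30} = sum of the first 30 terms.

Common ratio r = 2.
x_m = 9·2^(m-1).
S = 9·(2^30 - 1)/(2 - 1) = 9·(1073741824 - 1)/(1) = 9663676407.

9663676407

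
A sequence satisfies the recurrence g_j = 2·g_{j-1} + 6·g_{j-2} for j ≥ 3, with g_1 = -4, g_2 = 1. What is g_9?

-33088

Compute successive terms:
g_3 = -22;  g_4 = -38;  g_5 = -208;  g_6 = -644;  g_7 = -2536;  g_8 = -8936;  g_9 = -33088.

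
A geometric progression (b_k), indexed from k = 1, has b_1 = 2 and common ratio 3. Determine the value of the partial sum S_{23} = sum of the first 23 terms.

94143178826

b_k = 2·3^(k-1).
S = 2·(3^23 - 1)/(3 - 1) = 2·(94143178827 - 1)/(2) = 94143178826.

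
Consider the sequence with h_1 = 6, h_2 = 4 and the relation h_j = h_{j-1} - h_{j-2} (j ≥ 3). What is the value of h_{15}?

Applying the relation repeatedly:
h_3 = -2, h_4 = -6, h_5 = -4, …, h_{12} = 2, h_{13} = 6, h_{14} = 4, h_{15} = -2.

-2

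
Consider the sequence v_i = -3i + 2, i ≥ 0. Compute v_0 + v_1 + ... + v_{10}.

-143

Over i = 0..10: Σi = 55.
Total = (-3)·55 + (2)·11 = -143.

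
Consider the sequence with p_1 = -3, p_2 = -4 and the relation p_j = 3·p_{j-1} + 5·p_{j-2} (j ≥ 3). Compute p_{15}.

Compute successive terms:
p_3 = -27; p_4 = -101; p_5 = -438; …; p_{12} = -9900071; p_{13} = -41506923; p_{14} = -174021124; p_{15} = -729597987.

-729597987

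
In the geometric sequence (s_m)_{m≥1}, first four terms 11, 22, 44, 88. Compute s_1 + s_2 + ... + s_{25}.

Common ratio r = 2.
s_m = 11·2^(m-1).
S = 11·(2^25 - 1)/(2 - 1) = 11·(33554432 - 1)/(1) = 369098741.

369098741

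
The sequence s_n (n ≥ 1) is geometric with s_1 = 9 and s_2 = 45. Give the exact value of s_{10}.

17578125

Common ratio r = 5.
s_n = 9·5^(n-1).
s_{10} = 9·5^9 = 17578125.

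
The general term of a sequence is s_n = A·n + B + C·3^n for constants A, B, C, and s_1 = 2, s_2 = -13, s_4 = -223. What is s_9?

Write the equations: A + B + 3C = 2; 2A + B + 9C = -13; 4A + B + 81C = -223.
Subtracting the first from the second: A + 6C = -15.
Subtracting the second from the third: 2A + 72C = -210.
Solving: C = -3, A = 3, then B = 8.
Therefore s_9 = 27 + 8 + (-3)·19683 = -59014.

-59014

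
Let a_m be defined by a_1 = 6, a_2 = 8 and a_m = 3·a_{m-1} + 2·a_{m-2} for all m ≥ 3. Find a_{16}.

Step forward from the initial values:
a_3 = 36, a_4 = 124, a_5 = 444, …, a_{13} = 11486364, a_{14} = 40909292, a_{15} = 145700604, a_{16} = 518920396.

518920396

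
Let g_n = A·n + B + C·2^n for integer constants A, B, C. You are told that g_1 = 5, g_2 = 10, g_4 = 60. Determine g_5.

The three given values yield: A + B + 2C = 5; 2A + B + 4C = 10; 4A + B + 16C = 60.
Subtracting the first from the second: A + 2C = 5.
Subtracting the second from the third: 2A + 12C = 50.
Solving: C = 5, A = -5, then B = 0.
Hence g_5 = -5·5 + 0 + 5·32 = 135.

135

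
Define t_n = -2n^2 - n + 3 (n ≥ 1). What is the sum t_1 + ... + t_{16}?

Over n = 1..16: Σn = 136, Σn² = 1496.
Total = (-2)·1496 + (-1)·136 + (3)·16 = -3080.

-3080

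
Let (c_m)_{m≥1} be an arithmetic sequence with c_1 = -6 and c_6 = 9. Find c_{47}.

Common difference d = (9 - (-6)) / (6 - 1) = 3.
c_m = -6 + (m - 1)·3.
c_{47} = -6 + 46·3 = 132.

132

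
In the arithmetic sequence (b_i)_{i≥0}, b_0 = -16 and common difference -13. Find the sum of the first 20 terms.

b_i = -16 + (i - 0)·(-13).
b_{19} = -263; S = 20·(-16 + (-263))/2 = -2790.

-2790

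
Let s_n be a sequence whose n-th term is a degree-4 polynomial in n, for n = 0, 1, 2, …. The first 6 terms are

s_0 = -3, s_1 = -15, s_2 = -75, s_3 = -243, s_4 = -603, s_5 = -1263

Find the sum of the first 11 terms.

1st diffs: -12, -60, -168, -360, -660.
2nd diffs: -48, -108, -192, -300.
3rd diffs: -60, -84, -108.
4th diffs: -24, -24 (constant).
Newton forward-difference form: s_n = -3 + (-12)·C(n,1) + (-48)·C(n,2) + (-60)·C(n,3) + (-24)·C(n,4).
Continuing: …, -2355, -4035, -6483, -9903, …, s_{10} = -14523.
Summing n = 0..10 (11 terms) gives -39501.

-39501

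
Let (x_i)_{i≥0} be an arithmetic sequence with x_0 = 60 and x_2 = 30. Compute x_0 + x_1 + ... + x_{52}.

Common difference d = (30 - 60) / (2 - 0) = -15.
x_i = 60 + (i - 0)·(-15).
x_{52} = -720; S = 53·(60 + (-720))/2 = -17490.

-17490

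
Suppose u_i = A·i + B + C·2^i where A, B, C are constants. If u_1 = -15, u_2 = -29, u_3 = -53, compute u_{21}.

The three given values yield: A + B + 2C = -15; 2A + B + 4C = -29; 3A + B + 8C = -53.
Subtracting the first from the second: A + 2C = -14.
Subtracting the second from the third: A + 4C = -24.
Solving: C = -5, A = -4, then B = -1.
Hence u_{21} = -4·21 + (-1) + (-5)·2097152 = -10485845.

-10485845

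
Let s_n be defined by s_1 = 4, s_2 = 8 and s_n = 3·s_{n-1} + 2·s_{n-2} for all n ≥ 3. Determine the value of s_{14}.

Compute successive terms:
s_3 = 32;  s_4 = 112;  s_5 = 400;  …;  s_{11} = 816080;  s_{12} = 2906512;  s_{13} = 10351696;  s_{14} = 36868112.

36868112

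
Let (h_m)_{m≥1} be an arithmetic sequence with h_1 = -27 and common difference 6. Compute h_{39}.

201

h_m = -27 + (m - 1)·6.
h_{39} = -27 + 38·6 = 201.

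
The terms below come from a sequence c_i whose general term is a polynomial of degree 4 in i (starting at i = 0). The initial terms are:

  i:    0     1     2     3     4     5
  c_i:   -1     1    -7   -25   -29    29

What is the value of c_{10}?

1st diffs: 2, -8, -18, -4, 58.
2nd diffs: -10, -10, 14, 62.
3rd diffs: 0, 24, 48.
4th diffs: 24, 24 (constant).
So c_i = i^4 - 6i^3 + 6i^2 + i - 1.
Evaluating at i = 10 gives c_{10} = 4609.

4609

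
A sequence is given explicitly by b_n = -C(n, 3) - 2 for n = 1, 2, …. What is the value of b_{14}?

C(14, 3) = 364, so b_{14} = -366.

-366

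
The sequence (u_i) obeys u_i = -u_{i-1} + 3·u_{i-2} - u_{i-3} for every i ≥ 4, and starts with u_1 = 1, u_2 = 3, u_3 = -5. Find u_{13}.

u_4 = 13, u_5 = -31, u_6 = 75, u_7 = -181, u_8 = 437, u_9 = -1055, u_{10} = 2547, u_{11} = -6149, u_{12} = 14845, u_{13} = -35839.

-35839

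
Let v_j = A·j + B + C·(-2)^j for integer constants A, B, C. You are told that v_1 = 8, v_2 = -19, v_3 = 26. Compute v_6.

At j = 1, 2, 3: A + B - 2C = 8; 2A + B + 4C = -19; 3A + B - 8C = 26.
Subtracting the first from the second: A + 6C = -27.
Subtracting the second from the third: A - 12C = 45.
Solving: C = -4, A = -3, then B = 3.
Hence v_6 = -3·6 + 3 + (-4)·64 = -271.

-271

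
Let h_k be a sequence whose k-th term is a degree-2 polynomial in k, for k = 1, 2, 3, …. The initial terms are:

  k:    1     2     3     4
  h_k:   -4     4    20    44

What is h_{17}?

1084

1st diffs: 8, 16, 24.
2nd diffs: 8, 8 (constant).
Newton forward-difference form: h_k = -4 + 8·C(k-1,1) + 8·C(k-1,2).
At k = 17: k-1 = 16, so h_{17} = -4 + 128 + 960 = 1084.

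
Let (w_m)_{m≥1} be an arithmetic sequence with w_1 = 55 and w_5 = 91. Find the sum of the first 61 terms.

Common difference d = (91 - 55) / (5 - 1) = 9.
w_m = 55 + (m - 1)·9.
w_{61} = 595; S = 61·(55 + 595)/2 = 19825.

19825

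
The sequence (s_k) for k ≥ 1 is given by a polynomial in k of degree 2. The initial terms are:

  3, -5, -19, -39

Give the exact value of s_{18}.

1st diffs: -8, -14, -20.
2nd diffs: -6, -6 (constant).
So s_k = -3k^2 + k + 5.
Evaluating at k = 18 gives s_{18} = -949.

-949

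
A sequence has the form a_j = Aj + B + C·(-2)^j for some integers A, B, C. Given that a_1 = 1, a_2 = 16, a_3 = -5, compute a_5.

-47

The three given values yield: A + B - 2C = 1; 2A + B + 4C = 16; 3A + B - 8C = -5.
Subtracting the first from the second: A + 6C = 15.
Subtracting the second from the third: A - 12C = -21.
Solving: C = 2, A = 3, then B = 2.
So a_j = 3·j + 2 + 2·(-2)^j; at j=5 this is -47.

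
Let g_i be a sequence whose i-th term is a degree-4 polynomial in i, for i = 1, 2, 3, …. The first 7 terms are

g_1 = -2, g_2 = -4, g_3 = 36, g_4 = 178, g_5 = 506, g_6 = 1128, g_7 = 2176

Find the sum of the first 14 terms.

123186

1st diffs: -2, 40, 142, 328, 622, 1048.
2nd diffs: 42, 102, 186, 294, 426.
3rd diffs: 60, 84, 108, 132.
4th diffs: 24, 24, 24 (constant).
Newton forward-difference form: g_i = -2 + (-2)·C(i-1,1) + 42·C(i-1,2) + 60·C(i-1,3) + 24·C(i-1,4).
Continuing: …, 3806, 6198, 9556, 14108, …, g_{14} = 37568.
Summing i = 1..14 (14 terms) gives 123186.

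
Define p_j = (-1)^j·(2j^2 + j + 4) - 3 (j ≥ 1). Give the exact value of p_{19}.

-748

(-1)^19 = -1; 2j^2 + j + 4 at j=19 is 745; so p_{19} = -748.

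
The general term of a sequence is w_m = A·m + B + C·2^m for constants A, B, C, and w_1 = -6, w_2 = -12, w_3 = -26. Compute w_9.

Write the equations: A + B + 2C = -6; 2A + B + 4C = -12; 3A + B + 8C = -26.
Subtracting the first from the second: A + 2C = -6.
Subtracting the second from the third: A + 4C = -14.
Solving: C = -4, A = 2, then B = 0.
Therefore w_9 = 18 + 0 + (-4)·512 = -2030.

-2030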